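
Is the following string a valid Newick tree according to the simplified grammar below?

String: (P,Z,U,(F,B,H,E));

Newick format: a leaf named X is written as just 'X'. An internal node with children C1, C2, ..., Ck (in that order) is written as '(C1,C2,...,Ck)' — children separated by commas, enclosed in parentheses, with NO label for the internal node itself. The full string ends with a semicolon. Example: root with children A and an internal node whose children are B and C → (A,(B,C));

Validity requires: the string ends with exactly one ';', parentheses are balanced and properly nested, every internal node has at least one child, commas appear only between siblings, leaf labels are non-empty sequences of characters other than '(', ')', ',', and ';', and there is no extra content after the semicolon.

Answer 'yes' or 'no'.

Input: (P,Z,U,(F,B,H,E));
Paren balance: 2 '(' vs 2 ')' OK
Ends with single ';': True
Full parse: OK
Valid: True

Answer: yes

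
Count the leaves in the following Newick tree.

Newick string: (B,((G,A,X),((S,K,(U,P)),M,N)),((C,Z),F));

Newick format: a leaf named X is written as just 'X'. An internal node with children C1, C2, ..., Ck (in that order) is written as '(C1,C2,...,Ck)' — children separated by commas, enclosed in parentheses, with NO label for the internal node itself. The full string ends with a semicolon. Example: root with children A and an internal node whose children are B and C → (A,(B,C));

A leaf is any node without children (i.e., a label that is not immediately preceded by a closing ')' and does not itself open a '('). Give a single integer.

Answer: 13

Derivation:
Newick: (B,((G,A,X),((S,K,(U,P)),M,N)),((C,Z),F));
Scan left-to-right; a leaf is any maximal label run not followed by '(':
  pos 1: leaf 'B' → count = 1
  pos 5: leaf 'G' → count = 2
  pos 7: leaf 'A' → count = 3
  pos 9: leaf 'X' → count = 4
  pos 14: leaf 'S' → count = 5
  pos 16: leaf 'K' → count = 6
  pos 19: leaf 'U' → count = 7
  pos 21: leaf 'P' → count = 8
  pos 25: leaf 'M' → count = 9
  pos 27: leaf 'N' → count = 10
  pos 33: leaf 'C' → count = 11
  pos 35: leaf 'Z' → count = 12
  pos 38: leaf 'F' → count = 13
Total leaves: 13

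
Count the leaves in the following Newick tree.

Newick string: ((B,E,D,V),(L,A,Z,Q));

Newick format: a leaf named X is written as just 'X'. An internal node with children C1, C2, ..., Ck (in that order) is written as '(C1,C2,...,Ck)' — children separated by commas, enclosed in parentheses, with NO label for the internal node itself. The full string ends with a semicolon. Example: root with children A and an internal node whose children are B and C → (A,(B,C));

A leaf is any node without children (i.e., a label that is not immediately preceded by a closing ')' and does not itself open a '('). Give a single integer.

Newick: ((B,E,D,V),(L,A,Z,Q));
Scan left-to-right; a leaf is any maximal label run not followed by '(':
  pos 2: leaf 'B' → count = 1
  pos 4: leaf 'E' → count = 2
  pos 6: leaf 'D' → count = 3
  pos 8: leaf 'V' → count = 4
  pos 12: leaf 'L' → count = 5
  pos 14: leaf 'A' → count = 6
  pos 16: leaf 'Z' → count = 7
  pos 18: leaf 'Q' → count = 8
Total leaves: 8

Answer: 8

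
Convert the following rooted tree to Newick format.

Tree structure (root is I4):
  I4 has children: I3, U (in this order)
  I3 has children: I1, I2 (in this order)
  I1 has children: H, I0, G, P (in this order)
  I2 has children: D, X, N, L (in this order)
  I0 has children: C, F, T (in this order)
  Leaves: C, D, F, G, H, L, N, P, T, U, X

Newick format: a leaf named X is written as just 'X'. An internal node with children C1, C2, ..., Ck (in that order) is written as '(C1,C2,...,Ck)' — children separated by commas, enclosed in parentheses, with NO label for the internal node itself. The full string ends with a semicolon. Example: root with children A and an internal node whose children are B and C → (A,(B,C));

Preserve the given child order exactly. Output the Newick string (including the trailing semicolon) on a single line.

internal I4 with children ['I3', 'U']
  internal I3 with children ['I1', 'I2']
    internal I1 with children ['H', 'I0', 'G', 'P']
      leaf 'H' → 'H'
      internal I0 with children ['C', 'F', 'T']
        leaf 'C' → 'C'
        leaf 'F' → 'F'
        leaf 'T' → 'T'
      → '(C,F,T)'
      leaf 'G' → 'G'
      leaf 'P' → 'P'
    → '(H,(C,F,T),G,P)'
    internal I2 with children ['D', 'X', 'N', 'L']
      leaf 'D' → 'D'
      leaf 'X' → 'X'
      leaf 'N' → 'N'
      leaf 'L' → 'L'
    → '(D,X,N,L)'
  → '((H,(C,F,T),G,P),(D,X,N,L))'
  leaf 'U' → 'U'
→ '(((H,(C,F,T),G,P),(D,X,N,L)),U)'
Final: (((H,(C,F,T),G,P),(D,X,N,L)),U);

Answer: (((H,(C,F,T),G,P),(D,X,N,L)),U);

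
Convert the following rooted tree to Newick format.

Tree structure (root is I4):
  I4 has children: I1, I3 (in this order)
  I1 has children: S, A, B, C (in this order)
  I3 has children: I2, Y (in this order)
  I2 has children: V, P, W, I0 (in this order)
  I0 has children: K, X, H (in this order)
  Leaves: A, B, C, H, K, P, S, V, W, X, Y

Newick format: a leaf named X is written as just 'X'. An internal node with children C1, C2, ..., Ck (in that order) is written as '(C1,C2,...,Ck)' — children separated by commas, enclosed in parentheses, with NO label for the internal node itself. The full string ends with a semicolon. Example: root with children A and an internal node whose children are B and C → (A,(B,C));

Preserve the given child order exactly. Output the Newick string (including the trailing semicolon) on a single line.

Answer: ((S,A,B,C),((V,P,W,(K,X,H)),Y));

Derivation:
internal I4 with children ['I1', 'I3']
  internal I1 with children ['S', 'A', 'B', 'C']
    leaf 'S' → 'S'
    leaf 'A' → 'A'
    leaf 'B' → 'B'
    leaf 'C' → 'C'
  → '(S,A,B,C)'
  internal I3 with children ['I2', 'Y']
    internal I2 with children ['V', 'P', 'W', 'I0']
      leaf 'V' → 'V'
      leaf 'P' → 'P'
      leaf 'W' → 'W'
      internal I0 with children ['K', 'X', 'H']
        leaf 'K' → 'K'
        leaf 'X' → 'X'
        leaf 'H' → 'H'
      → '(K,X,H)'
    → '(V,P,W,(K,X,H))'
    leaf 'Y' → 'Y'
  → '((V,P,W,(K,X,H)),Y)'
→ '((S,A,B,C),((V,P,W,(K,X,H)),Y))'
Final: ((S,A,B,C),((V,P,W,(K,X,H)),Y));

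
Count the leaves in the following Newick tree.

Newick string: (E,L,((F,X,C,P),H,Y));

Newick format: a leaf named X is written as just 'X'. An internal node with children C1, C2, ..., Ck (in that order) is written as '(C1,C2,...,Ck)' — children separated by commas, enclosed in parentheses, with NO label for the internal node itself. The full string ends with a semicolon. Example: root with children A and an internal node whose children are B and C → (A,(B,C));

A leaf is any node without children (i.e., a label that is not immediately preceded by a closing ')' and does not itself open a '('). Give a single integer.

Newick: (E,L,((F,X,C,P),H,Y));
Scan left-to-right; a leaf is any maximal label run not followed by '(':
  pos 1: leaf 'E' → count = 1
  pos 3: leaf 'L' → count = 2
  pos 7: leaf 'F' → count = 3
  pos 9: leaf 'X' → count = 4
  pos 11: leaf 'C' → count = 5
  pos 13: leaf 'P' → count = 6
  pos 16: leaf 'H' → count = 7
  pos 18: leaf 'Y' → count = 8
Total leaves: 8

Answer: 8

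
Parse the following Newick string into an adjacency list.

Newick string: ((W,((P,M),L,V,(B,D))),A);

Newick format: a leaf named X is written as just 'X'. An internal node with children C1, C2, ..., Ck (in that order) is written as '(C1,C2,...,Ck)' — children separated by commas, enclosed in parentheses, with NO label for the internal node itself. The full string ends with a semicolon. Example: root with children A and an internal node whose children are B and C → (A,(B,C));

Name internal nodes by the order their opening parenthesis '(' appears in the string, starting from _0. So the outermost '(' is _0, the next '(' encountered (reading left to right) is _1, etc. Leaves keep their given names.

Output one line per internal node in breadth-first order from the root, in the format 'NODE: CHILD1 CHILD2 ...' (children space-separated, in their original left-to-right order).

Input: ((W,((P,M),L,V,(B,D))),A);
Scanning left-to-right, naming '(' by encounter order:
  pos 0: '(' -> open internal node _0 (depth 1)
  pos 1: '(' -> open internal node _1 (depth 2)
  pos 4: '(' -> open internal node _2 (depth 3)
  pos 5: '(' -> open internal node _3 (depth 4)
  pos 9: ')' -> close internal node _3 (now at depth 3)
  pos 15: '(' -> open internal node _4 (depth 4)
  pos 19: ')' -> close internal node _4 (now at depth 3)
  pos 20: ')' -> close internal node _2 (now at depth 2)
  pos 21: ')' -> close internal node _1 (now at depth 1)
  pos 24: ')' -> close internal node _0 (now at depth 0)
Total internal nodes: 5
BFS adjacency from root:
  _0: _1 A
  _1: W _2
  _2: _3 L V _4
  _3: P M
  _4: B D

Answer: _0: _1 A
_1: W _2
_2: _3 L V _4
_3: P M
_4: B D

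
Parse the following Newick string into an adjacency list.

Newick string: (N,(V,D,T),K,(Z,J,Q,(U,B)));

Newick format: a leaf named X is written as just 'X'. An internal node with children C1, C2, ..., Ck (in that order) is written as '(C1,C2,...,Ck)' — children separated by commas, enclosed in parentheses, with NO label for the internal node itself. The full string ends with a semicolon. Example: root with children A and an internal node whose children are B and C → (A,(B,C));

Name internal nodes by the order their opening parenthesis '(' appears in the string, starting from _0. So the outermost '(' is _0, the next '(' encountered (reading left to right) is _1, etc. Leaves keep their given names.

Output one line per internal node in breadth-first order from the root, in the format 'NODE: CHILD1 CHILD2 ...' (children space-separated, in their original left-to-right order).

Answer: _0: N _1 K _2
_1: V D T
_2: Z J Q _3
_3: U B

Derivation:
Input: (N,(V,D,T),K,(Z,J,Q,(U,B)));
Scanning left-to-right, naming '(' by encounter order:
  pos 0: '(' -> open internal node _0 (depth 1)
  pos 3: '(' -> open internal node _1 (depth 2)
  pos 9: ')' -> close internal node _1 (now at depth 1)
  pos 13: '(' -> open internal node _2 (depth 2)
  pos 20: '(' -> open internal node _3 (depth 3)
  pos 24: ')' -> close internal node _3 (now at depth 2)
  pos 25: ')' -> close internal node _2 (now at depth 1)
  pos 26: ')' -> close internal node _0 (now at depth 0)
Total internal nodes: 4
BFS adjacency from root:
  _0: N _1 K _2
  _1: V D T
  _2: Z J Q _3
  _3: U B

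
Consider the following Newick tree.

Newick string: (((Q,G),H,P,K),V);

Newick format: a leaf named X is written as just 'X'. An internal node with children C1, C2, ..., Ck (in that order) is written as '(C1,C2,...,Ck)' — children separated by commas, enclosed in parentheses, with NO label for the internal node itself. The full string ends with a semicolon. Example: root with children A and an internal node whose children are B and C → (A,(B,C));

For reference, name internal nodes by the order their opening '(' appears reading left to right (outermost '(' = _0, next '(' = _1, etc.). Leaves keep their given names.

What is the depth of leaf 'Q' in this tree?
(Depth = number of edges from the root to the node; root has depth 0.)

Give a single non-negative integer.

Newick: (((Q,G),H,P,K),V);
Naming internals by '(' encounter order: outermost '(' = _0, next = _1, ...
Query node: Q
Path from root: _0 -> _1 -> _2 -> Q
Depth of Q: 3 (number of edges from root)

Answer: 3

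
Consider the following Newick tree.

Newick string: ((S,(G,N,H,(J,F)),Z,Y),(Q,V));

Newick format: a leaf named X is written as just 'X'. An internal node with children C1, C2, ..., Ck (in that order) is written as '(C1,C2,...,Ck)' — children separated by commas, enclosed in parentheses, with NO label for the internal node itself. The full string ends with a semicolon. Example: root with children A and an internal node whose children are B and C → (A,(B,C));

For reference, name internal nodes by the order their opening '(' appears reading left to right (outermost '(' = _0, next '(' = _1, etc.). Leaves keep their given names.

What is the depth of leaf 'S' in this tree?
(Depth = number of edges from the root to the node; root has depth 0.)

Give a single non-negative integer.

Answer: 2

Derivation:
Newick: ((S,(G,N,H,(J,F)),Z,Y),(Q,V));
Naming internals by '(' encounter order: outermost '(' = _0, next = _1, ...
Query node: S
Path from root: _0 -> _1 -> S
Depth of S: 2 (number of edges from root)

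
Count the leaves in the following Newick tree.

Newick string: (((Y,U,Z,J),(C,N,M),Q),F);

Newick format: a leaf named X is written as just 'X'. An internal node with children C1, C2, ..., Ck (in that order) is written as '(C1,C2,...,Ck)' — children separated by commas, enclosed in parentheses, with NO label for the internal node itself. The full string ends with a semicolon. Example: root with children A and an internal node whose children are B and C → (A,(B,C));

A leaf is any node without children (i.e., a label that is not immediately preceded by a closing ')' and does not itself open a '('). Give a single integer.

Newick: (((Y,U,Z,J),(C,N,M),Q),F);
Scan left-to-right; a leaf is any maximal label run not followed by '(':
  pos 3: leaf 'Y' → count = 1
  pos 5: leaf 'U' → count = 2
  pos 7: leaf 'Z' → count = 3
  pos 9: leaf 'J' → count = 4
  pos 13: leaf 'C' → count = 5
  pos 15: leaf 'N' → count = 6
  pos 17: leaf 'M' → count = 7
  pos 20: leaf 'Q' → count = 8
  pos 23: leaf 'F' → count = 9
Total leaves: 9

Answer: 9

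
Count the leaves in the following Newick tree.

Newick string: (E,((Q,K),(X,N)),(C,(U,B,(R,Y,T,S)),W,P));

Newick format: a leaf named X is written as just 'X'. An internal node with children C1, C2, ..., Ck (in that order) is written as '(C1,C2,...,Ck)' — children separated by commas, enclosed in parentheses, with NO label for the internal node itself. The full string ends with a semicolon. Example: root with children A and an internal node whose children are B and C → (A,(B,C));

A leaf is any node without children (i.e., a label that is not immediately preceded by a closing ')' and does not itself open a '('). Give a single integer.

Newick: (E,((Q,K),(X,N)),(C,(U,B,(R,Y,T,S)),W,P));
Scan left-to-right; a leaf is any maximal label run not followed by '(':
  pos 1: leaf 'E' → count = 1
  pos 5: leaf 'Q' → count = 2
  pos 7: leaf 'K' → count = 3
  pos 11: leaf 'X' → count = 4
  pos 13: leaf 'N' → count = 5
  pos 18: leaf 'C' → count = 6
  pos 21: leaf 'U' → count = 7
  pos 23: leaf 'B' → count = 8
  pos 26: leaf 'R' → count = 9
  pos 28: leaf 'Y' → count = 10
  pos 30: leaf 'T' → count = 11
  pos 32: leaf 'S' → count = 12
  pos 36: leaf 'W' → count = 13
  pos 38: leaf 'P' → count = 14
Total leaves: 14

Answer: 14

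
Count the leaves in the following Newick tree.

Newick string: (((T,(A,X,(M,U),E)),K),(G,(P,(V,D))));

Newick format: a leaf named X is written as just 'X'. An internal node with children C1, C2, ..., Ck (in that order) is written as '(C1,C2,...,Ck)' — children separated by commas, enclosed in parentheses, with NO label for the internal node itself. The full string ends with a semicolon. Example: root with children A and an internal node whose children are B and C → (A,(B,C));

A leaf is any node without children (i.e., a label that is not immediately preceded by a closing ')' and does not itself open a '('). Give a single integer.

Newick: (((T,(A,X,(M,U),E)),K),(G,(P,(V,D))));
Scan left-to-right; a leaf is any maximal label run not followed by '(':
  pos 3: leaf 'T' → count = 1
  pos 6: leaf 'A' → count = 2
  pos 8: leaf 'X' → count = 3
  pos 11: leaf 'M' → count = 4
  pos 13: leaf 'U' → count = 5
  pos 16: leaf 'E' → count = 6
  pos 20: leaf 'K' → count = 7
  pos 24: leaf 'G' → count = 8
  pos 27: leaf 'P' → count = 9
  pos 30: leaf 'V' → count = 10
  pos 32: leaf 'D' → count = 11
Total leaves: 11

Answer: 11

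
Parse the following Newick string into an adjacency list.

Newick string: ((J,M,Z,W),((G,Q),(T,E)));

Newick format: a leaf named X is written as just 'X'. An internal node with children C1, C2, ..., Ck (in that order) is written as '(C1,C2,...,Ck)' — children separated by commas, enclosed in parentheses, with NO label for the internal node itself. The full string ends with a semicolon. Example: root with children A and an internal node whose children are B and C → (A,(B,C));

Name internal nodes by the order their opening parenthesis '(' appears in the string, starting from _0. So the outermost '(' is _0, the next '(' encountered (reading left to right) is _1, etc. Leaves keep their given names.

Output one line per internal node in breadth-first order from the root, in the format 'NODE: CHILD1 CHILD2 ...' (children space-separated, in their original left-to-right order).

Answer: _0: _1 _2
_1: J M Z W
_2: _3 _4
_3: G Q
_4: T E

Derivation:
Input: ((J,M,Z,W),((G,Q),(T,E)));
Scanning left-to-right, naming '(' by encounter order:
  pos 0: '(' -> open internal node _0 (depth 1)
  pos 1: '(' -> open internal node _1 (depth 2)
  pos 9: ')' -> close internal node _1 (now at depth 1)
  pos 11: '(' -> open internal node _2 (depth 2)
  pos 12: '(' -> open internal node _3 (depth 3)
  pos 16: ')' -> close internal node _3 (now at depth 2)
  pos 18: '(' -> open internal node _4 (depth 3)
  pos 22: ')' -> close internal node _4 (now at depth 2)
  pos 23: ')' -> close internal node _2 (now at depth 1)
  pos 24: ')' -> close internal node _0 (now at depth 0)
Total internal nodes: 5
BFS adjacency from root:
  _0: _1 _2
  _1: J M Z W
  _2: _3 _4
  _3: G Q
  _4: T E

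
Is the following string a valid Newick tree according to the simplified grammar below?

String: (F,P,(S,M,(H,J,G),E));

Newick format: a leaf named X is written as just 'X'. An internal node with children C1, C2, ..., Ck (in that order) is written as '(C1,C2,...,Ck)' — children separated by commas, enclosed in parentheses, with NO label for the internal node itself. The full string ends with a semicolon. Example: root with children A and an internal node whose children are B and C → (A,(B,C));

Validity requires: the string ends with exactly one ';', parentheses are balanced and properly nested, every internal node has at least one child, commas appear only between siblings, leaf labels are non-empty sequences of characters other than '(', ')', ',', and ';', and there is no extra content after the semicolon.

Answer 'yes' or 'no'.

Answer: yes

Derivation:
Input: (F,P,(S,M,(H,J,G),E));
Paren balance: 3 '(' vs 3 ')' OK
Ends with single ';': True
Full parse: OK
Valid: True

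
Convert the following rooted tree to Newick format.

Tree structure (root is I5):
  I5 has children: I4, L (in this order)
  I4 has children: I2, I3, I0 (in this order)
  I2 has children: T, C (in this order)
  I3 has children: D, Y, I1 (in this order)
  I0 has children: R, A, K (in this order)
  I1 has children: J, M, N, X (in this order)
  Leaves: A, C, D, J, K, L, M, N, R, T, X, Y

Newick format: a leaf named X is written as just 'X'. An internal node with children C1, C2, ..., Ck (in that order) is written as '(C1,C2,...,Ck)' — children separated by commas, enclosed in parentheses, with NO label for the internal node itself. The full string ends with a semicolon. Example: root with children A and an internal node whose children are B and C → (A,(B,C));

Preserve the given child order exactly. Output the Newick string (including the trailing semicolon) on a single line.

Answer: (((T,C),(D,Y,(J,M,N,X)),(R,A,K)),L);

Derivation:
internal I5 with children ['I4', 'L']
  internal I4 with children ['I2', 'I3', 'I0']
    internal I2 with children ['T', 'C']
      leaf 'T' → 'T'
      leaf 'C' → 'C'
    → '(T,C)'
    internal I3 with children ['D', 'Y', 'I1']
      leaf 'D' → 'D'
      leaf 'Y' → 'Y'
      internal I1 with children ['J', 'M', 'N', 'X']
        leaf 'J' → 'J'
        leaf 'M' → 'M'
        leaf 'N' → 'N'
        leaf 'X' → 'X'
      → '(J,M,N,X)'
    → '(D,Y,(J,M,N,X))'
    internal I0 with children ['R', 'A', 'K']
      leaf 'R' → 'R'
      leaf 'A' → 'A'
      leaf 'K' → 'K'
    → '(R,A,K)'
  → '((T,C),(D,Y,(J,M,N,X)),(R,A,K))'
  leaf 'L' → 'L'
→ '(((T,C),(D,Y,(J,M,N,X)),(R,A,K)),L)'
Final: (((T,C),(D,Y,(J,M,N,X)),(R,A,K)),L);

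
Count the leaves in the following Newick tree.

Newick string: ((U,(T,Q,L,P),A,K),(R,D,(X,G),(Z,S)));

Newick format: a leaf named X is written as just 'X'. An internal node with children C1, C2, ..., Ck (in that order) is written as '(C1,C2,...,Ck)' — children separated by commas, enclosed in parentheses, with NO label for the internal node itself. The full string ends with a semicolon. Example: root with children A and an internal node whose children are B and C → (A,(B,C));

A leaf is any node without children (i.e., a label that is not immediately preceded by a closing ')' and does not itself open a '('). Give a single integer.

Answer: 13

Derivation:
Newick: ((U,(T,Q,L,P),A,K),(R,D,(X,G),(Z,S)));
Scan left-to-right; a leaf is any maximal label run not followed by '(':
  pos 2: leaf 'U' → count = 1
  pos 5: leaf 'T' → count = 2
  pos 7: leaf 'Q' → count = 3
  pos 9: leaf 'L' → count = 4
  pos 11: leaf 'P' → count = 5
  pos 14: leaf 'A' → count = 6
  pos 16: leaf 'K' → count = 7
  pos 20: leaf 'R' → count = 8
  pos 22: leaf 'D' → count = 9
  pos 25: leaf 'X' → count = 10
  pos 27: leaf 'G' → count = 11
  pos 31: leaf 'Z' → count = 12
  pos 33: leaf 'S' → count = 13
Total leaves: 13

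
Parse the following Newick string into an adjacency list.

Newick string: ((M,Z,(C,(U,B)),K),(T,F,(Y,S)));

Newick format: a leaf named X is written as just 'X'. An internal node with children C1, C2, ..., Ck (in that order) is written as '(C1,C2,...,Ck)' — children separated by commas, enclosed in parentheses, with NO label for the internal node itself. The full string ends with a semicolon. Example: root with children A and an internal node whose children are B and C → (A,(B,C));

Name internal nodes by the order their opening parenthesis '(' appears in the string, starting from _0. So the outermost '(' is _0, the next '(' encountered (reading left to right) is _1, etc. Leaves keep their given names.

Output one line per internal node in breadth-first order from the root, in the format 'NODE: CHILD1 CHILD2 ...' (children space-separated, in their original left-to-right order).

Answer: _0: _1 _4
_1: M Z _2 K
_4: T F _5
_2: C _3
_5: Y S
_3: U B

Derivation:
Input: ((M,Z,(C,(U,B)),K),(T,F,(Y,S)));
Scanning left-to-right, naming '(' by encounter order:
  pos 0: '(' -> open internal node _0 (depth 1)
  pos 1: '(' -> open internal node _1 (depth 2)
  pos 6: '(' -> open internal node _2 (depth 3)
  pos 9: '(' -> open internal node _3 (depth 4)
  pos 13: ')' -> close internal node _3 (now at depth 3)
  pos 14: ')' -> close internal node _2 (now at depth 2)
  pos 17: ')' -> close internal node _1 (now at depth 1)
  pos 19: '(' -> open internal node _4 (depth 2)
  pos 24: '(' -> open internal node _5 (depth 3)
  pos 28: ')' -> close internal node _5 (now at depth 2)
  pos 29: ')' -> close internal node _4 (now at depth 1)
  pos 30: ')' -> close internal node _0 (now at depth 0)
Total internal nodes: 6
BFS adjacency from root:
  _0: _1 _4
  _1: M Z _2 K
  _4: T F _5
  _2: C _3
  _5: Y S
  _3: U B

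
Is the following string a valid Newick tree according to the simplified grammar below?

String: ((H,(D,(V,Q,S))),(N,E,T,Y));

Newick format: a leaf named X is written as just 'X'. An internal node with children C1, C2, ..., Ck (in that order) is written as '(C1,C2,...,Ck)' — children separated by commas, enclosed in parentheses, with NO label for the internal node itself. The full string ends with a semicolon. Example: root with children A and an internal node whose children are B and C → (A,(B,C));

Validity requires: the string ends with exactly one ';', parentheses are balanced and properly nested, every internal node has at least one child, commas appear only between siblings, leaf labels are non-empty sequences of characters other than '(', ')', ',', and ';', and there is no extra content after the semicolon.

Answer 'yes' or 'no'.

Input: ((H,(D,(V,Q,S))),(N,E,T,Y));
Paren balance: 5 '(' vs 5 ')' OK
Ends with single ';': True
Full parse: OK
Valid: True

Answer: yes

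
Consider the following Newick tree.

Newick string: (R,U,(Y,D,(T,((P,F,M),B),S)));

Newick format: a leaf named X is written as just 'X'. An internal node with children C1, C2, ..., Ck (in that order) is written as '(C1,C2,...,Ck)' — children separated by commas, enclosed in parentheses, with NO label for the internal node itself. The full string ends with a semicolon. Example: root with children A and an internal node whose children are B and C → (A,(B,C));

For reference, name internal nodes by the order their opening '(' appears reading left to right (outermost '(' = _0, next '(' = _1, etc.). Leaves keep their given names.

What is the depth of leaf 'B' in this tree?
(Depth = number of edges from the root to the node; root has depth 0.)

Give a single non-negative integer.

Answer: 4

Derivation:
Newick: (R,U,(Y,D,(T,((P,F,M),B),S)));
Naming internals by '(' encounter order: outermost '(' = _0, next = _1, ...
Query node: B
Path from root: _0 -> _1 -> _2 -> _3 -> B
Depth of B: 4 (number of edges from root)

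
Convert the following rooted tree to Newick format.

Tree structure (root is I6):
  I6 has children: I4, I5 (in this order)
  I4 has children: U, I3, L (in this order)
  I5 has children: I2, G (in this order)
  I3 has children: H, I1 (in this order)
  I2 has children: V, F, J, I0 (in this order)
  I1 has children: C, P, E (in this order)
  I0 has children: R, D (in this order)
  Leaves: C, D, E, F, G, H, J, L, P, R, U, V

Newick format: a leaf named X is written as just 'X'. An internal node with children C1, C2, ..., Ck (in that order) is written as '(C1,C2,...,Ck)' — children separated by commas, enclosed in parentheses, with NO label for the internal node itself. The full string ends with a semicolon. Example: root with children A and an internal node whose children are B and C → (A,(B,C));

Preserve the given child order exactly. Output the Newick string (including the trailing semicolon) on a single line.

Answer: ((U,(H,(C,P,E)),L),((V,F,J,(R,D)),G));

Derivation:
internal I6 with children ['I4', 'I5']
  internal I4 with children ['U', 'I3', 'L']
    leaf 'U' → 'U'
    internal I3 with children ['H', 'I1']
      leaf 'H' → 'H'
      internal I1 with children ['C', 'P', 'E']
        leaf 'C' → 'C'
        leaf 'P' → 'P'
        leaf 'E' → 'E'
      → '(C,P,E)'
    → '(H,(C,P,E))'
    leaf 'L' → 'L'
  → '(U,(H,(C,P,E)),L)'
  internal I5 with children ['I2', 'G']
    internal I2 with children ['V', 'F', 'J', 'I0']
      leaf 'V' → 'V'
      leaf 'F' → 'F'
      leaf 'J' → 'J'
      internal I0 with children ['R', 'D']
        leaf 'R' → 'R'
        leaf 'D' → 'D'
      → '(R,D)'
    → '(V,F,J,(R,D))'
    leaf 'G' → 'G'
  → '((V,F,J,(R,D)),G)'
→ '((U,(H,(C,P,E)),L),((V,F,J,(R,D)),G))'
Final: ((U,(H,(C,P,E)),L),((V,F,J,(R,D)),G));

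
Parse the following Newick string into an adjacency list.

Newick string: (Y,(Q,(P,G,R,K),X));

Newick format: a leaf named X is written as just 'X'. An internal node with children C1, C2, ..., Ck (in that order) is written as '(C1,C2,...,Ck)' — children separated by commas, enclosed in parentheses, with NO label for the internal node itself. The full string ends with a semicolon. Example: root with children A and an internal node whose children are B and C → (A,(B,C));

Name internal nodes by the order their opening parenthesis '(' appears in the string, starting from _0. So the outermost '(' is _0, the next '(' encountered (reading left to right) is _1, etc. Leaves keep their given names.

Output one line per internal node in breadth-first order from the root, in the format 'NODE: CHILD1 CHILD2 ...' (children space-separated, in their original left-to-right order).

Input: (Y,(Q,(P,G,R,K),X));
Scanning left-to-right, naming '(' by encounter order:
  pos 0: '(' -> open internal node _0 (depth 1)
  pos 3: '(' -> open internal node _1 (depth 2)
  pos 6: '(' -> open internal node _2 (depth 3)
  pos 14: ')' -> close internal node _2 (now at depth 2)
  pos 17: ')' -> close internal node _1 (now at depth 1)
  pos 18: ')' -> close internal node _0 (now at depth 0)
Total internal nodes: 3
BFS adjacency from root:
  _0: Y _1
  _1: Q _2 X
  _2: P G R K

Answer: _0: Y _1
_1: Q _2 X
_2: P G R K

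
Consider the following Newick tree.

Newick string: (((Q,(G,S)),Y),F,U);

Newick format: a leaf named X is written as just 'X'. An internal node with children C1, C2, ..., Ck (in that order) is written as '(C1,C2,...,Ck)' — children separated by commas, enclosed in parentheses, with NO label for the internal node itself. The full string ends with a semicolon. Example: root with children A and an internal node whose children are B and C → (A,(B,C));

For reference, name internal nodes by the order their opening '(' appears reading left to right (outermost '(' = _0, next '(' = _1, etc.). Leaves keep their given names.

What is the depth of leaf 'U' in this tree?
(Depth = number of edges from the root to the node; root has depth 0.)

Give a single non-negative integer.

Answer: 1

Derivation:
Newick: (((Q,(G,S)),Y),F,U);
Naming internals by '(' encounter order: outermost '(' = _0, next = _1, ...
Query node: U
Path from root: _0 -> U
Depth of U: 1 (number of edges from root)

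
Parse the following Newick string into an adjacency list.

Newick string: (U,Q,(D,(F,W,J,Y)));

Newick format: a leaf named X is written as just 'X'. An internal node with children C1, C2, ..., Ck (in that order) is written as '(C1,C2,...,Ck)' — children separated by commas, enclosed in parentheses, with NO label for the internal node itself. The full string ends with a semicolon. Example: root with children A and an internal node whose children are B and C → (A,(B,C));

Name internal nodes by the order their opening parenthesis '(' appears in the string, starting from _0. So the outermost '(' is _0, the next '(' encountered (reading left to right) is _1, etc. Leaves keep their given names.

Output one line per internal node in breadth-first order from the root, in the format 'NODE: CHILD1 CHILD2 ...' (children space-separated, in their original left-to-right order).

Input: (U,Q,(D,(F,W,J,Y)));
Scanning left-to-right, naming '(' by encounter order:
  pos 0: '(' -> open internal node _0 (depth 1)
  pos 5: '(' -> open internal node _1 (depth 2)
  pos 8: '(' -> open internal node _2 (depth 3)
  pos 16: ')' -> close internal node _2 (now at depth 2)
  pos 17: ')' -> close internal node _1 (now at depth 1)
  pos 18: ')' -> close internal node _0 (now at depth 0)
Total internal nodes: 3
BFS adjacency from root:
  _0: U Q _1
  _1: D _2
  _2: F W J Y

Answer: _0: U Q _1
_1: D _2
_2: F W J Y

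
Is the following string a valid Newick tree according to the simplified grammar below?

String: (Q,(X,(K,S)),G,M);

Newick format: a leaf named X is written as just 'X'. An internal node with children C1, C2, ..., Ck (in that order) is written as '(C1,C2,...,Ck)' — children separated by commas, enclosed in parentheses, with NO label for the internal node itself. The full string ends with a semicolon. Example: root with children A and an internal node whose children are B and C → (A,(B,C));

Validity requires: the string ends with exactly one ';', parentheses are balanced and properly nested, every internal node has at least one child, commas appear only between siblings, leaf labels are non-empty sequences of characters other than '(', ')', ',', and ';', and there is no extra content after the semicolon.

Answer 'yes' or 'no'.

Answer: yes

Derivation:
Input: (Q,(X,(K,S)),G,M);
Paren balance: 3 '(' vs 3 ')' OK
Ends with single ';': True
Full parse: OK
Valid: True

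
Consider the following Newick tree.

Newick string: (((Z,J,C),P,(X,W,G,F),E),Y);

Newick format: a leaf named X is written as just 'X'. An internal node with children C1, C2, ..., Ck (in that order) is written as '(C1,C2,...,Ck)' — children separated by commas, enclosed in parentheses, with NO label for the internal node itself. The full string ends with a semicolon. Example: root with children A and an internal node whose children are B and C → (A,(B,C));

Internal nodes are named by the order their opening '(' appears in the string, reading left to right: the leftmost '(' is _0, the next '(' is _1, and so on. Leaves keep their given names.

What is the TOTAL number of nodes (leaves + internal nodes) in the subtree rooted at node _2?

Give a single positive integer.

Newick: (((Z,J,C),P,(X,W,G,F),E),Y);
Locate _2: it is the '(' at position 2 (the 3rd '(' reading left to right).
Query: subtree rooted at _2
_2: subtree_size = 1 + 3
  Z: subtree_size = 1 + 0
  J: subtree_size = 1 + 0
  C: subtree_size = 1 + 0
Total subtree size of _2: 4

Answer: 4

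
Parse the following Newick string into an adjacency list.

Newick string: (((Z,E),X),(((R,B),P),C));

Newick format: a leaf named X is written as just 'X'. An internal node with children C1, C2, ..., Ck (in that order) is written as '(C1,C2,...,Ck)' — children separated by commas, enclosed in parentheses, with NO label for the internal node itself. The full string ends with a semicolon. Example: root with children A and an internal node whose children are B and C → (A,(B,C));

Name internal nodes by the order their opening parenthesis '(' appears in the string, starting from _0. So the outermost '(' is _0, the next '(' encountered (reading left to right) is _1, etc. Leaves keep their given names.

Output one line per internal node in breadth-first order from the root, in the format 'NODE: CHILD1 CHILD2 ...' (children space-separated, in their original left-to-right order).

Answer: _0: _1 _3
_1: _2 X
_3: _4 C
_2: Z E
_4: _5 P
_5: R B

Derivation:
Input: (((Z,E),X),(((R,B),P),C));
Scanning left-to-right, naming '(' by encounter order:
  pos 0: '(' -> open internal node _0 (depth 1)
  pos 1: '(' -> open internal node _1 (depth 2)
  pos 2: '(' -> open internal node _2 (depth 3)
  pos 6: ')' -> close internal node _2 (now at depth 2)
  pos 9: ')' -> close internal node _1 (now at depth 1)
  pos 11: '(' -> open internal node _3 (depth 2)
  pos 12: '(' -> open internal node _4 (depth 3)
  pos 13: '(' -> open internal node _5 (depth 4)
  pos 17: ')' -> close internal node _5 (now at depth 3)
  pos 20: ')' -> close internal node _4 (now at depth 2)
  pos 23: ')' -> close internal node _3 (now at depth 1)
  pos 24: ')' -> close internal node _0 (now at depth 0)
Total internal nodes: 6
BFS adjacency from root:
  _0: _1 _3
  _1: _2 X
  _3: _4 C
  _2: Z E
  _4: _5 P
  _5: R B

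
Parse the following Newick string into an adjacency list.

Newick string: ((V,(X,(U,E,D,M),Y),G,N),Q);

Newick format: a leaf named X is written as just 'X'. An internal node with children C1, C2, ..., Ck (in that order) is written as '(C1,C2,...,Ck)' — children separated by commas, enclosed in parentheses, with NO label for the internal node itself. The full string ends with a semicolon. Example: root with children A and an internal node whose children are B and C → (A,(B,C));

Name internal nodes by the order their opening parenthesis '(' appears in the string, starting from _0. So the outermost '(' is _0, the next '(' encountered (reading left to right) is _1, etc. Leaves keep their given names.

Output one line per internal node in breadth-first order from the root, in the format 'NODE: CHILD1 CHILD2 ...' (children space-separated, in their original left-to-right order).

Input: ((V,(X,(U,E,D,M),Y),G,N),Q);
Scanning left-to-right, naming '(' by encounter order:
  pos 0: '(' -> open internal node _0 (depth 1)
  pos 1: '(' -> open internal node _1 (depth 2)
  pos 4: '(' -> open internal node _2 (depth 3)
  pos 7: '(' -> open internal node _3 (depth 4)
  pos 15: ')' -> close internal node _3 (now at depth 3)
  pos 18: ')' -> close internal node _2 (now at depth 2)
  pos 23: ')' -> close internal node _1 (now at depth 1)
  pos 26: ')' -> close internal node _0 (now at depth 0)
Total internal nodes: 4
BFS adjacency from root:
  _0: _1 Q
  _1: V _2 G N
  _2: X _3 Y
  _3: U E D M

Answer: _0: _1 Q
_1: V _2 G N
_2: X _3 Y
_3: U E D M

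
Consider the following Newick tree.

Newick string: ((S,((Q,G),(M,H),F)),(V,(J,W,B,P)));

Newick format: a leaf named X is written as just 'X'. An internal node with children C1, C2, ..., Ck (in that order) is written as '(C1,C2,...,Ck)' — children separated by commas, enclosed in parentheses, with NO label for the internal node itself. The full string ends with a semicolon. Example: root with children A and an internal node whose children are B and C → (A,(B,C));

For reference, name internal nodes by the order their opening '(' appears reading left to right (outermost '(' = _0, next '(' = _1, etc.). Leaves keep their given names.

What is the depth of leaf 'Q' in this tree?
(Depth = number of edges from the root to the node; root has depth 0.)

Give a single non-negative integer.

Answer: 4

Derivation:
Newick: ((S,((Q,G),(M,H),F)),(V,(J,W,B,P)));
Naming internals by '(' encounter order: outermost '(' = _0, next = _1, ...
Query node: Q
Path from root: _0 -> _1 -> _2 -> _3 -> Q
Depth of Q: 4 (number of edges from root)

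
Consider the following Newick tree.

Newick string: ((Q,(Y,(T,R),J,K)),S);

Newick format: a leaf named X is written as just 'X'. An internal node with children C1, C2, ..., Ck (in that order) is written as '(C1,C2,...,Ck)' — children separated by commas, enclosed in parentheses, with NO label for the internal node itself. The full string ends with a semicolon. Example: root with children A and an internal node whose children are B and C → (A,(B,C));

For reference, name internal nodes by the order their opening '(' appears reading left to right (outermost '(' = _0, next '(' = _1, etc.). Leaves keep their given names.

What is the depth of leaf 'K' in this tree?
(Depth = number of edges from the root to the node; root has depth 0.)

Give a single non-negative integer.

Newick: ((Q,(Y,(T,R),J,K)),S);
Naming internals by '(' encounter order: outermost '(' = _0, next = _1, ...
Query node: K
Path from root: _0 -> _1 -> _2 -> K
Depth of K: 3 (number of edges from root)

Answer: 3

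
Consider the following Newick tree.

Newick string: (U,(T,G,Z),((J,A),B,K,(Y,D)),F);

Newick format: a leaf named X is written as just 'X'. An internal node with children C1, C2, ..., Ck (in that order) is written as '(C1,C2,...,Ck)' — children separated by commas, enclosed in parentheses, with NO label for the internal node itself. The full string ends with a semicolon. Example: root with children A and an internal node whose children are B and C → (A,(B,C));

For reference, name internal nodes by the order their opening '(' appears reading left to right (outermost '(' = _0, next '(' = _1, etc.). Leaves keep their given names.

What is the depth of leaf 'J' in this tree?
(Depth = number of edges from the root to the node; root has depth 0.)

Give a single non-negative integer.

Newick: (U,(T,G,Z),((J,A),B,K,(Y,D)),F);
Naming internals by '(' encounter order: outermost '(' = _0, next = _1, ...
Query node: J
Path from root: _0 -> _2 -> _3 -> J
Depth of J: 3 (number of edges from root)

Answer: 3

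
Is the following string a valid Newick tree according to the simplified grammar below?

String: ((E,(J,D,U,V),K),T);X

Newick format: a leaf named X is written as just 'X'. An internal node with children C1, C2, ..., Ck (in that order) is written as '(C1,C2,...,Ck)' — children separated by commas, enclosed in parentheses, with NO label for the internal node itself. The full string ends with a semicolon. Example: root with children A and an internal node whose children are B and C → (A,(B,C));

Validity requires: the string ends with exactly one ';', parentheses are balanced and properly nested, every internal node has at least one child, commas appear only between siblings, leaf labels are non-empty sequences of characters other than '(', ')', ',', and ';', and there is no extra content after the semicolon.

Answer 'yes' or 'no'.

Input: ((E,(J,D,U,V),K),T);X
Paren balance: 3 '(' vs 3 ')' OK
Ends with single ';': False
Full parse: FAILS (must end with ;)
Valid: False

Answer: no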